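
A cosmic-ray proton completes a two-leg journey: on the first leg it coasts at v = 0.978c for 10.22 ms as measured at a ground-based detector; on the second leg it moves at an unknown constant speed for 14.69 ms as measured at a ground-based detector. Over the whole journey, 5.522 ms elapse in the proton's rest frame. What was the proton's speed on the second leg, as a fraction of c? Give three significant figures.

Leg 1: γ = 1/√(1 − 0.978²) = 1/√0.04352 = 4.794; τ_1 = 10.22/4.794 = 2.132 ms.
Leg 2: speed unknown; τ_2 = 14.69/γ_2.
Total proper time: 2.132 + τ_2 = 5.522, so τ_2 = 5.522 − 2.132 = 3.390 ms.
γ_2 = 14.69/3.390 = 4.333; β = √(1 − 1/γ²) = √0.9467.

β = 0.973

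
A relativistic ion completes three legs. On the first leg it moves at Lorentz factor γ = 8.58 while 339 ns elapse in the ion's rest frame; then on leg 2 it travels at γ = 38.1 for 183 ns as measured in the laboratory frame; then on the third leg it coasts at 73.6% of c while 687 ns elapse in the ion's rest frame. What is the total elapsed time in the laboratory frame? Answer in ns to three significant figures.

Leg 1: γ = 8.58; Δt_1 = 8.580 × 339 = 2909 ns.
Leg 2: 183 ns is already measured in the laboratory frame.
Leg 3: β = 0.736; γ = 1/√(1 − 0.736²) = 1/√0.4583 = 1.477; Δt_3 = 1.477 × 687 = 1015 ns.
Total: 2909 + 183.0 + 1015 ns.

Δt = 4110 ns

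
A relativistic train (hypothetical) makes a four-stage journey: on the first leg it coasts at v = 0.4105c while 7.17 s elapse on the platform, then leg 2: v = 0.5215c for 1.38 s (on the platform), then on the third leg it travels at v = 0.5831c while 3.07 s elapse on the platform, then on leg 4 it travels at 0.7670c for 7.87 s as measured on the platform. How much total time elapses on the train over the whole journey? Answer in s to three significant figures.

τ = 15.3 s

Leg 1: γ = 1/√(1 − 0.4105²) = 1/√0.8315 = 1.097; τ_1 = 7.17/1.097 = 6.538 s.
Leg 2: γ = 1/√(1 − 0.5215²) = 1/√0.7280 = 1.172; τ_2 = 1.38/1.172 = 1.177 s.
Leg 3: γ = 1/√(1 − 0.5831²) = 1/√0.6600 = 1.231; τ_3 = 3.07/1.231 = 2.494 s.
Leg 4: γ = 1/√(1 − 0.7670²) = 1/√0.4117 = 1.558; τ_4 = 7.87/1.558 = 5.050 s.
Total: 6.538 + 1.177 + 2.494 + 5.050 s.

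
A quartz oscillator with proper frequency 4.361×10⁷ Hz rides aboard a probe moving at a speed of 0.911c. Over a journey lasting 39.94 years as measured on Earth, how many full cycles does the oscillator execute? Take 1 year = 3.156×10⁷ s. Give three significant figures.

γ = 1/√(1 − 0.911²) = 1/√0.1701 = 2.425
The oscillator's own cycle count is N = f × τ where τ is the proper time aboard the probe. τ = Δt/γ = 39.94/2.425 = 16.47 years = 5.198×10⁸ s.
N = 4.361×10⁷ × 5.198×10⁸ = 2.267×10¹⁶.

N = 2.27×10¹⁶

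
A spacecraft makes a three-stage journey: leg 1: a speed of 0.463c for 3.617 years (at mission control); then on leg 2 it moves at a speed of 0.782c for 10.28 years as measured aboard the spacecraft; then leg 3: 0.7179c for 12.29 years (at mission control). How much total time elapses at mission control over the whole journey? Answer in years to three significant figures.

Leg 1: 3.617 years is already measured at mission control.
Leg 2: γ = 1/√(1 − 0.782²) = 1/√0.3885 = 1.604; Δt_2 = 1.604 × 10.28 = 16.49 years.
Leg 3: 12.29 years is already measured at mission control.
Total: 3.617 + 16.49 + 12.29 years.

Δt = 32.4 years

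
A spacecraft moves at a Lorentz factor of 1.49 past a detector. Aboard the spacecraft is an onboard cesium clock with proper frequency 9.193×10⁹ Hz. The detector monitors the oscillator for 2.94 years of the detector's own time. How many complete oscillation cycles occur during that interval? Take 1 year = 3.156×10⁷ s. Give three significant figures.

γ = 1.49
During 2.94 years of lab time, the oscillator's proper time advances by τ = Δt/γ = 2.94/1.490 = 1.973 years = 6.227×10⁷ s.
N = f × τ = 9.193×10⁹ × 6.227×10⁷ = 5.725×10¹⁷.

N = 5.72×10¹⁷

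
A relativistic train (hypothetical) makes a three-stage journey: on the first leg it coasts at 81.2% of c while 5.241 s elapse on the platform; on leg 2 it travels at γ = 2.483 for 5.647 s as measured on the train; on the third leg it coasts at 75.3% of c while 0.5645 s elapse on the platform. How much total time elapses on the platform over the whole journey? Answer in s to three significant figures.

Δt = 19.8 s

Leg 1: 5.241 s is already measured on the platform.
Leg 2: γ = 2.483; Δt_2 = 2.483 × 5.647 = 14.02 s.
Leg 3: 0.5645 s is already measured on the platform.
Total: 5.241 + 14.02 + 0.5645 s.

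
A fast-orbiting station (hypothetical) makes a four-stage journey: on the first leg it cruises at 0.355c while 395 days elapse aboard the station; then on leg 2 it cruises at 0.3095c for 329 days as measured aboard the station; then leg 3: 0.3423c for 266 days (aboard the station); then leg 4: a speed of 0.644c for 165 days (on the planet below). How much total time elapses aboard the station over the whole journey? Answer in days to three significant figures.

τ = 1120 days

Leg 1: 395 days is already measured aboard the station.
Leg 2: 329 days is already measured aboard the station.
Leg 3: 266 days is already measured aboard the station.
Leg 4: γ = 1/√(1 − 0.644²) = 1/√0.5853 = 1.307; τ_4 = 165/1.307 = 126.2 days.
Total: 395.0 + 329.0 + 266.0 + 126.2 days.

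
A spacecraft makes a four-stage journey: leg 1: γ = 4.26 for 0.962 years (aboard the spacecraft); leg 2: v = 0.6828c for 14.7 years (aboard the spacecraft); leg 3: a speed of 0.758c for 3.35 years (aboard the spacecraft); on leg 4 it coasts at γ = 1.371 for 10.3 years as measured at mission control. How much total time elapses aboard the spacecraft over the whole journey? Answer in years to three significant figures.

τ = 26.5 years

Leg 1: 0.962 years is already measured aboard the spacecraft.
Leg 2: 14.7 years is already measured aboard the spacecraft.
Leg 3: 3.35 years is already measured aboard the spacecraft.
Leg 4: γ = 1.371; τ_4 = 10.3/1.371 = 7.513 years.
Total: 0.9620 + 14.70 + 3.350 + 7.513 years.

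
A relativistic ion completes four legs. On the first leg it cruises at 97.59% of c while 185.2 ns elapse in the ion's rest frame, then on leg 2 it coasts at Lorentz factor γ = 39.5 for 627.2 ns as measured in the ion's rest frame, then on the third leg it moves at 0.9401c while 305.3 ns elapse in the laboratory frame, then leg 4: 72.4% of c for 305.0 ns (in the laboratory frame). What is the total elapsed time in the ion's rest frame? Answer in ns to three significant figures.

τ = 1130 ns

Leg 1: 185.2 ns is already measured in the ion's rest frame.
Leg 2: 627.2 ns is already measured in the ion's rest frame.
Leg 3: γ = 1/√(1 − 0.9401²) = 1/√0.1162 = 2.933; τ_3 = 305.3/2.933 = 104.1 ns.
Leg 4: β = 0.724; γ = 1/√(1 − 0.724²) = 1/√0.4758 = 1.450; τ_4 = 305.0/1.450 = 210.4 ns.
Total: 185.2 + 627.2 + 104.1 + 210.4 ns.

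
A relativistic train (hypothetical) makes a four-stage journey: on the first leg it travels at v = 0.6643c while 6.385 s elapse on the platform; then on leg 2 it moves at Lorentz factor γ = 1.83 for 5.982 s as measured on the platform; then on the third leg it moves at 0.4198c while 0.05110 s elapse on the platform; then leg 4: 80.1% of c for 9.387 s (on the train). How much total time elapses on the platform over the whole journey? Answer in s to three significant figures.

Δt = 28.1 s

Leg 1: 6.385 s is already measured on the platform.
Leg 2: 5.982 s is already measured on the platform.
Leg 3: 0.05110 s is already measured on the platform.
Leg 4: β = 0.801; γ = 1/√(1 − 0.801²) = 1/√0.3584 = 1.670; Δt_4 = 1.670 × 9.387 = 15.68 s.
Total: 6.385 + 5.982 + 0.05110 + 15.68 s.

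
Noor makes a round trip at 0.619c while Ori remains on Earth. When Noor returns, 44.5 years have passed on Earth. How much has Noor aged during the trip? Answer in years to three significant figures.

γ = 1/√(1 − 0.619²) = 1/√0.6168 = 1.273
Noor's clock measures proper time along the trip: τ = Δt/γ = 44.5/1.273 years.

τ = 34.9 years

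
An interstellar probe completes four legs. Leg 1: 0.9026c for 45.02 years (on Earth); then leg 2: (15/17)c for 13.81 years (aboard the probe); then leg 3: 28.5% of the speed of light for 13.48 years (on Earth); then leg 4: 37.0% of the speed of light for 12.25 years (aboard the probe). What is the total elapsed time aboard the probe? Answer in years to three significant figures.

Leg 1: γ = 1/√(1 − 0.9026²) = 1/√0.1853 = 2.323; τ_1 = 45.02/2.323 = 19.38 years.
Leg 2: 13.81 years is already measured aboard the probe.
Leg 3: β = 0.285; γ = 1/√(1 − 0.285²) = 1/√0.9188 = 1.043; τ_3 = 13.48/1.043 = 12.92 years.
Leg 4: 12.25 years is already measured aboard the probe.
Total: 19.38 + 13.81 + 12.92 + 12.25 years.

τ = 58.4 years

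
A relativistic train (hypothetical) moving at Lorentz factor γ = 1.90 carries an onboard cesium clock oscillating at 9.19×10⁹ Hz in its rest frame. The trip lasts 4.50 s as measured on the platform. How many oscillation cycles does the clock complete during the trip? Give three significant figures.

γ = 1.90
The oscillator's own cycle count is N = f × τ where τ is the proper time on the train. τ = Δt/γ = 4.50/1.900 = 2.368 s = 2.368×10⁰ s.
N = 9.19×10⁹ × 2.368×10⁰ = 2.177×10¹⁰.

N = 2.18×10¹⁰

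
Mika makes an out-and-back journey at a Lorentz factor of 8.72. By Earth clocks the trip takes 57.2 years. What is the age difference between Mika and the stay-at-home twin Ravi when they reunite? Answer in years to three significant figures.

Δt − τ = 50.6 years

γ = 8.72
Mika's elapsed proper time: τ = 57.2/8.720 = 6.560 years.
Age gap = Δt − τ = 57.2 − 6.560 years.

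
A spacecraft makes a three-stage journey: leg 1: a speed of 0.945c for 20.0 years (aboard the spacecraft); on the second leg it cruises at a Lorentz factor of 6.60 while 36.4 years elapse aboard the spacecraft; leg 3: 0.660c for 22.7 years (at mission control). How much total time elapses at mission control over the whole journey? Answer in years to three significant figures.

Δt = 324 years

Leg 1: γ = 1/√(1 − 0.945²) = 1/√0.1070 = 3.057; Δt_1 = 3.057 × 20.0 = 61.15 years.
Leg 2: γ = 6.60; Δt_2 = 6.600 × 36.4 = 240.2 years.
Leg 3: 22.7 years is already measured at mission control.
Total: 61.15 + 240.2 + 22.70 years.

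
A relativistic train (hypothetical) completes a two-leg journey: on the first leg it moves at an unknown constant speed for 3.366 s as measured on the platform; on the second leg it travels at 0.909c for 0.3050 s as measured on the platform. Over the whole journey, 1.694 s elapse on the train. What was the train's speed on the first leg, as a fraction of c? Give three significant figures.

β = 0.885

Leg 1: speed unknown; τ_1 = 3.366/γ_1.
Leg 2: γ = 1/√(1 − 0.909²) = 1/√0.1737 = 2.399; τ_2 = 0.3050/2.399 = 0.1271 s.
Total proper time: τ_1 + 0.1271 = 1.694, so τ_1 = 1.694 − 0.1271 = 1.567 s.
γ_1 = 3.366/1.567 = 2.148; β = √(1 − 1/γ²) = √0.7833.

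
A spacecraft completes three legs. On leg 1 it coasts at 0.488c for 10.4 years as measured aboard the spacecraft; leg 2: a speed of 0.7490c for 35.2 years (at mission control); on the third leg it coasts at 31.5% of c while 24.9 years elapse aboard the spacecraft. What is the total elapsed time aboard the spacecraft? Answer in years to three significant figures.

τ = 58.6 years

Leg 1: 10.4 years is already measured aboard the spacecraft.
Leg 2: γ = 1/√(1 − 0.7490²) = 1/√0.4390 = 1.509; τ_2 = 35.2/1.509 = 23.32 years.
Leg 3: 24.9 years is already measured aboard the spacecraft.
Total: 10.40 + 23.32 + 24.90 years.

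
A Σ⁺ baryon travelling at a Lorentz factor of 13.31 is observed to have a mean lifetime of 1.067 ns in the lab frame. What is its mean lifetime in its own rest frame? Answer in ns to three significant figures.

τ₀ = 0.0802 ns

γ = 13.31
The lab-frame lifetime is the dilated interval; the proper lifetime is τ₀ = Δt/γ = 1.067/13.31 ns.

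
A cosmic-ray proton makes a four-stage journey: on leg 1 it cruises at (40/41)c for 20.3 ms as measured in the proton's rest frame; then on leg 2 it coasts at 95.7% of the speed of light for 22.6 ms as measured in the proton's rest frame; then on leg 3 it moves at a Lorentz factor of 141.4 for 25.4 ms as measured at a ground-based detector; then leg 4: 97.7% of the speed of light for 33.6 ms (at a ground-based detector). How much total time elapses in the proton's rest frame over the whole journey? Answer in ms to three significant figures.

τ = 50.2 ms

Leg 1: 20.3 ms is already measured in the proton's rest frame.
Leg 2: 22.6 ms is already measured in the proton's rest frame.
Leg 3: γ = 141.4; τ_3 = 25.4/141.4 = 0.1796 ms.
Leg 4: β = 0.977; γ = 1/√(1 − 0.977²) = 1/√0.04547 = 4.690; τ_4 = 33.6/4.690 = 7.165 ms.
Total: 20.30 + 22.60 + 0.1796 + 7.165 ms.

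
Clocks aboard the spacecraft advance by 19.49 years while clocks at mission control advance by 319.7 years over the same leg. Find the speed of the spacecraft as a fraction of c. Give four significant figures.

The proper time is measured aboard the spacecraft (both events occur at the spacecraft's location); Δt is measured at mission control. γ = Δt/τ = 319.7/19.49 = 16.40.
β = √(1 − 1/γ²) = √(1 − 0.003717) = √0.9963

v = 0.9981c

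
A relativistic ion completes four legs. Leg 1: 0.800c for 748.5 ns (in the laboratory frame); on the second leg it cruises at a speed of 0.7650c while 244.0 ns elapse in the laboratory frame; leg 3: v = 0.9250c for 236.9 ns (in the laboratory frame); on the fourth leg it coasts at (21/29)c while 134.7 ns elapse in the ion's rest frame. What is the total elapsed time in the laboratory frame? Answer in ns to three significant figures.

Δt = 1420 ns

Leg 1: 748.5 ns is already measured in the laboratory frame.
Leg 2: 244.0 ns is already measured in the laboratory frame.
Leg 3: 236.9 ns is already measured in the laboratory frame.
Leg 4: γ = 1/√(1 − (21/29)²) = 29/20 = 1.450; Δt_4 = 1.450 × 134.7 = 195.3 ns.
Total: 748.5 + 244.0 + 236.9 + 195.3 ns.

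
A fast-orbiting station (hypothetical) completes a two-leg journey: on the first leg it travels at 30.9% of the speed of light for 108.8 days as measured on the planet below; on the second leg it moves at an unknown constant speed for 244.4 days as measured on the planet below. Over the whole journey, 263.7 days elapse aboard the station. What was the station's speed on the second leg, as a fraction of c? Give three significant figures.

Leg 1: β = 0.309; γ = 1/√(1 − 0.309²) = 1/√0.9045 = 1.051; τ_1 = 108.8/1.051 = 103.5 days.
Leg 2: speed unknown; τ_2 = 244.4/γ_2.
Total proper time: 103.5 + τ_2 = 263.7, so τ_2 = 263.7 − 103.5 = 160.2 days.
γ_2 = 244.4/160.2 = 1.525; β = √(1 − 1/γ²) = √0.5702.

β = 0.755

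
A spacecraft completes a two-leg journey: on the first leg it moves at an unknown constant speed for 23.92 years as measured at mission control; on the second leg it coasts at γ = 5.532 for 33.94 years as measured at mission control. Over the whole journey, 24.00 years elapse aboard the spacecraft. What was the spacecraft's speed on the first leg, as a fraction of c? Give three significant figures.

β = 0.665

Leg 1: speed unknown; τ_1 = 23.92/γ_1.
Leg 2: γ = 5.532; τ_2 = 33.94/5.532 = 6.135 years.
Total proper time: τ_1 + 6.135 = 24.00, so τ_1 = 24.00 − 6.135 = 17.86 years.
γ_1 = 23.92/17.86 = 1.339; β = √(1 − 1/γ²) = √0.4422.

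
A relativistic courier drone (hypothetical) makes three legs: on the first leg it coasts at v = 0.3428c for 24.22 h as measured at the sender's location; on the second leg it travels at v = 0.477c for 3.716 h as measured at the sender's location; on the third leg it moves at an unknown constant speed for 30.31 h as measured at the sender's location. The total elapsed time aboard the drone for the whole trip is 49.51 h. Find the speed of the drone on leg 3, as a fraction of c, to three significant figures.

Leg 1: γ = 1/√(1 − 0.3428²) = 1/√0.8825 = 1.064; τ_1 = 24.22/1.064 = 22.75 h.
Leg 2: γ = 1/√(1 − 0.477²) = 1/√0.7725 = 1.138; τ_2 = 3.716/1.138 = 3.266 h.
Leg 3: speed unknown; τ_3 = 30.31/γ_3.
Total proper time: 22.75 + 3.266 + τ_3 = 49.51, so τ_3 = 49.51 − 26.02 = 23.49 h.
γ_3 = 30.31/23.49 = 1.290; β = √(1 − 1/γ²) = √0.3993.

β = 0.632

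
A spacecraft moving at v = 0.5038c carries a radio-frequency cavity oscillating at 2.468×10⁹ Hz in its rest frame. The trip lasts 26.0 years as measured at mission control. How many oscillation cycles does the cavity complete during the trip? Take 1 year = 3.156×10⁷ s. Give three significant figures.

N = 1.75×10¹⁸

γ = 1/√(1 − 0.5038²) = 1/√0.7462 = 1.158
The oscillator's own cycle count is N = f × τ where τ is the proper time aboard the spacecraft. τ = Δt/γ = 26.0/1.158 = 22.46 years = 7.088×10⁸ s.
N = 2.468×10⁹ × 7.088×10⁸ = 1.749×10¹⁸.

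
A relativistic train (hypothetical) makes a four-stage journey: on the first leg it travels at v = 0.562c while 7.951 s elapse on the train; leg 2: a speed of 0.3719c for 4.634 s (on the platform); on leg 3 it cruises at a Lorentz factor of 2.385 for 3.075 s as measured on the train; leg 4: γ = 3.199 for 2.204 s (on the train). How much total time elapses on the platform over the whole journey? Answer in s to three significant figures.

Leg 1: γ = 1/√(1 − 0.562²) = 1/√0.6842 = 1.209; Δt_1 = 1.209 × 7.951 = 9.613 s.
Leg 2: 4.634 s is already measured on the platform.
Leg 3: γ = 2.385; Δt_3 = 2.385 × 3.075 = 7.334 s.
Leg 4: γ = 3.199; Δt_4 = 3.199 × 2.204 = 7.051 s.
Total: 9.613 + 4.634 + 7.334 + 7.051 s.

Δt = 28.6 s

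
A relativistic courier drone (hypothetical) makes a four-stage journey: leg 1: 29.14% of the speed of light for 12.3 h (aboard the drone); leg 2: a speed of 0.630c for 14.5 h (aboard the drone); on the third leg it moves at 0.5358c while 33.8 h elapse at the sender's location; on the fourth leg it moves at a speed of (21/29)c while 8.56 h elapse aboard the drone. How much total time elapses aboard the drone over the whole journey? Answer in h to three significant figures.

Leg 1: 12.3 h is already measured aboard the drone.
Leg 2: 14.5 h is already measured aboard the drone.
Leg 3: γ = 1/√(1 − 0.5358²) = 1/√0.7129 = 1.184; τ_3 = 33.8/1.184 = 28.54 h.
Leg 4: 8.56 h is already measured aboard the drone.
Total: 12.30 + 14.50 + 28.54 + 8.560 h.

τ = 63.9 h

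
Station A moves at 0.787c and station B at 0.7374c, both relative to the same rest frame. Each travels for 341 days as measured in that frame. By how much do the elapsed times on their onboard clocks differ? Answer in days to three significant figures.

A: γ = 1/√(1 − 0.787²) = 1/√0.3806 = 1.621; τ_A = 341/1.621 = 210.4 days.
B: γ = 1/√(1 − 0.7374²) = 1/√0.4562 = 1.480; τ_B = 341/1.480 = 230.3 days.

|τ_A − τ_B| = 19.9 days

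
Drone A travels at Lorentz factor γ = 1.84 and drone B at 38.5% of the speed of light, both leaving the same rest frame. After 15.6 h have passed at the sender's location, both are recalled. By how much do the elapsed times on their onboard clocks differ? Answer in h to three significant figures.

A: γ = 1.84; τ_A = 15.6/1.840 = 8.478 h.
B: β = 0.385; γ = 1/√(1 − 0.385²) = 1/√0.8518 = 1.084; τ_B = 15.6/1.084 = 14.40 h.

|τ_A − τ_B| = 5.92 h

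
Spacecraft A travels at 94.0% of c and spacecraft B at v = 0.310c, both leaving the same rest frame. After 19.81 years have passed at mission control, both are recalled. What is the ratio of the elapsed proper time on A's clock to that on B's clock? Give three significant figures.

τ_A/τ_B = 0.359

A: β = 0.940; γ = 1/√(1 − 0.940²) = 1/√0.1164 = 2.931. B: γ = 1/√(1 − 0.310²) = 1/√0.9039 = 1.052.
τ_A/τ_B = γ_B/γ_A = 1.052/2.931 = 0.3589, so τ_A/τ_B = 0.3589.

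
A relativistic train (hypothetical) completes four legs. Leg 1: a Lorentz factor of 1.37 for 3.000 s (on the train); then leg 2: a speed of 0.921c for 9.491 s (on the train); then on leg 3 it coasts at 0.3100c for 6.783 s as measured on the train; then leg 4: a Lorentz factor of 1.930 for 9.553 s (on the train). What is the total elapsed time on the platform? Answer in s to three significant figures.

Δt = 54.0 s

Leg 1: γ = 1.37; Δt_1 = 1.370 × 3.000 = 4.110 s.
Leg 2: γ = 1/√(1 − 0.921²) = 1/√0.1518 = 2.567; Δt_2 = 2.567 × 9.491 = 24.36 s.
Leg 3: γ = 1/√(1 − 0.3100²) = 1/√0.9039 = 1.052; Δt_3 = 1.052 × 6.783 = 7.134 s.
Leg 4: γ = 1.930; Δt_4 = 1.930 × 9.553 = 18.44 s.
Total: 4.110 + 24.36 + 7.134 + 18.44 s.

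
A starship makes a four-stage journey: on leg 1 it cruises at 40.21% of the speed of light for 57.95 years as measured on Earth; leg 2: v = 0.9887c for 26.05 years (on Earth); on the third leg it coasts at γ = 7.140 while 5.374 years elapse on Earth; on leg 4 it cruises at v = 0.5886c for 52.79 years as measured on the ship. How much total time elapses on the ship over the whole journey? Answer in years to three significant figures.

Leg 1: β = 0.4021; γ = 1/√(1 − 0.4021²) = 1/√0.8383 = 1.092; τ_1 = 57.95/1.092 = 53.06 years.
Leg 2: γ = 1/√(1 − 0.9887²) = 1/√0.02247 = 6.671; τ_2 = 26.05/6.671 = 3.905 years.
Leg 3: γ = 7.140; τ_3 = 5.374/7.140 = 0.7527 years.
Leg 4: 52.79 years is already measured on the ship.
Total: 53.06 + 3.905 + 0.7527 + 52.79 years.

τ = 111 years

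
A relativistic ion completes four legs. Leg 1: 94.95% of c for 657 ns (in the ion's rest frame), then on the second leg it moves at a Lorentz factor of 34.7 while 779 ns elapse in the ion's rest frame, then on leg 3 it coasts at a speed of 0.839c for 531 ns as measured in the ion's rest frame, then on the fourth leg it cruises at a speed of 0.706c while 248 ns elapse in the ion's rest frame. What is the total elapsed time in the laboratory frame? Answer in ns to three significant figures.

Δt = 3.05×10⁴ ns

Leg 1: β = 0.9495; γ = 1/√(1 − 0.9495²) = 1/√0.09845 = 3.187; Δt_1 = 3.187 × 657 = 2094 ns.
Leg 2: γ = 34.7; Δt_2 = 34.70 × 779 = 2.703×10⁴ ns.
Leg 3: γ = 1/√(1 − 0.839²) = 1/√0.2961 = 1.838; Δt_3 = 1.838 × 531 = 975.9 ns.
Leg 4: γ = 1/√(1 − 0.706²) = 1/√0.5016 = 1.412; Δt_4 = 1.412 × 248 = 350.2 ns.
Total: 2094 + 2.703×10⁴ + 975.9 + 350.2 ns.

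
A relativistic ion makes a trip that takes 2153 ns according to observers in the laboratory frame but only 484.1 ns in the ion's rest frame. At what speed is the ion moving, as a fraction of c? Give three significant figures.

v = 0.974c

The proper time is measured in the ion's rest frame (both events occur at the ion's location); Δt is measured in the laboratory frame. γ = Δt/τ = 2153/484.1 = 4.447.
β = √(1 − 1/γ²) = √(1 − 0.05056) = √0.9494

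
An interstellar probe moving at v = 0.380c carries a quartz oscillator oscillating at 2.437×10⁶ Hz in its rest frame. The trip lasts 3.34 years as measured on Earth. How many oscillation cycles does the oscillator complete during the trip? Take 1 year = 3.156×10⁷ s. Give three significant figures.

N = 2.38×10¹⁴

γ = 1/√(1 − 0.380²) = 1/√0.8556 = 1.081
The oscillator's own cycle count is N = f × τ where τ is the proper time aboard the probe. τ = Δt/γ = 3.34/1.081 = 3.089 years = 9.750×10⁷ s.
N = 2.437×10⁶ × 9.750×10⁷ = 2.376×10¹⁴.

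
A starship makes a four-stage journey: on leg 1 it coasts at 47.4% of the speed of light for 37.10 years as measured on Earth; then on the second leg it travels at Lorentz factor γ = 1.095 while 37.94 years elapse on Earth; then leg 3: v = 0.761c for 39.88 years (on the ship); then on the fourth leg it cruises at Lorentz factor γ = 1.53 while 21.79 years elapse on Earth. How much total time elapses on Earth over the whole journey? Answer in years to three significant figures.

Leg 1: 37.10 years is already measured on Earth.
Leg 2: 37.94 years is already measured on Earth.
Leg 3: γ = 1/√(1 − 0.761²) = 1/√0.4209 = 1.541; Δt_3 = 1.541 × 39.88 = 61.47 years.
Leg 4: 21.79 years is already measured on Earth.
Total: 37.10 + 37.94 + 61.47 + 21.79 years.

Δt = 158 years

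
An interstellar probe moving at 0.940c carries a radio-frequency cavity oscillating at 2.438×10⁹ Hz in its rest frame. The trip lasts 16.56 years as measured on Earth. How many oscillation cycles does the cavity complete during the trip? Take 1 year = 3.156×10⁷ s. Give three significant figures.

γ = 1/√(1 − 0.940²) = 1/√0.1164 = 2.931
The oscillator's own cycle count is N = f × τ where τ is the proper time aboard the probe. τ = Δt/γ = 16.56/2.931 = 5.650 years = 1.783×10⁸ s.
N = 2.438×10⁹ × 1.783×10⁸ = 4.347×10¹⁷.

N = 4.35×10¹⁷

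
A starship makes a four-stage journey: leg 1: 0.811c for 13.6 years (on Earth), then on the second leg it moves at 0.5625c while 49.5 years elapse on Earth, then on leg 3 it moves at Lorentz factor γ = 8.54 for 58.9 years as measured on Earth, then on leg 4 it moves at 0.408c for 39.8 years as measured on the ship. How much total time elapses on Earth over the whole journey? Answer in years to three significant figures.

Leg 1: 13.6 years is already measured on Earth.
Leg 2: 49.5 years is already measured on Earth.
Leg 3: 58.9 years is already measured on Earth.
Leg 4: γ = 1/√(1 − 0.408²) = 1/√0.8335 = 1.095; Δt_4 = 1.095 × 39.8 = 43.59 years.
Total: 13.60 + 49.50 + 58.90 + 43.59 years.

Δt = 166 years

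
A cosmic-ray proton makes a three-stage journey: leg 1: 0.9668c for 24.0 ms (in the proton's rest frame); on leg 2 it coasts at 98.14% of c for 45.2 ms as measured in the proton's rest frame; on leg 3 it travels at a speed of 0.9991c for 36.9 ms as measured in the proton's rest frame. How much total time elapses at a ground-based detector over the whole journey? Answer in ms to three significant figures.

Δt = 1200 ms

Leg 1: γ = 1/√(1 − 0.9668²) = 1/√0.06530 = 3.913; Δt_1 = 3.913 × 24.0 = 93.92 ms.
Leg 2: β = 0.9814; γ = 1/√(1 − 0.9814²) = 1/√0.03685 = 5.209; Δt_2 = 5.209 × 45.2 = 235.4 ms.
Leg 3: γ = 1/√(1 − 0.9991²) = 1/√0.001799 = 23.58; Δt_3 = 23.58 × 36.9 = 869.9 ms.
Total: 93.92 + 235.4 + 869.9 ms.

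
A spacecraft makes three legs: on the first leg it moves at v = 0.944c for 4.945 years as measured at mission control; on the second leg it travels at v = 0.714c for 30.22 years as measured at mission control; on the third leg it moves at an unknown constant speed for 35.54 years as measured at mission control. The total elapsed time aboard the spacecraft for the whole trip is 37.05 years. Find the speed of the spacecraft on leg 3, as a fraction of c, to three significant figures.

Leg 1: γ = 1/√(1 − 0.944²) = 1/√0.1089 = 3.031; τ_1 = 4.945/3.031 = 1.632 years.
Leg 2: γ = 1/√(1 − 0.714²) = 1/√0.4902 = 1.428; τ_2 = 30.22/1.428 = 21.16 years.
Leg 3: speed unknown; τ_3 = 35.54/γ_3.
Total proper time: 1.632 + 21.16 + τ_3 = 37.05, so τ_3 = 37.05 − 22.79 = 14.26 years.
γ_3 = 35.54/14.26 = 2.492; β = √(1 − 1/γ²) = √0.8390.

β = 0.916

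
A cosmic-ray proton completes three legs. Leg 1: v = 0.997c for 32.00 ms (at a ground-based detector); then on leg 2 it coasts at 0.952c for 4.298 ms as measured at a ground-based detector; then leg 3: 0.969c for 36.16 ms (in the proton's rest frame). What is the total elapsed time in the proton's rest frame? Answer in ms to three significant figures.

Leg 1: γ = 1/√(1 − 0.997²) = 1/√0.005991 = 12.92; τ_1 = 32.00/12.92 = 2.477 ms.
Leg 2: γ = 1/√(1 − 0.952²) = 1/√0.09370 = 3.267; τ_2 = 4.298/3.267 = 1.316 ms.
Leg 3: 36.16 ms is already measured in the proton's rest frame.
Total: 2.477 + 1.316 + 36.16 ms.

τ = 40.0 ms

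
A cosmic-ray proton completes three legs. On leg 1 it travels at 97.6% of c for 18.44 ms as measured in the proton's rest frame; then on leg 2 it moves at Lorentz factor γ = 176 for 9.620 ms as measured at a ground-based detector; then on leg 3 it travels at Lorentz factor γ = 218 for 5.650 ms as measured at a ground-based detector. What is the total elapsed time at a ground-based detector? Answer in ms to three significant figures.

Δt = 99.9 ms

Leg 1: β = 0.976; γ = 1/√(1 − 0.976²) = 1/√0.04742 = 4.592; Δt_1 = 4.592 × 18.44 = 84.68 ms.
Leg 2: 9.620 ms is already measured at a ground-based detector.
Leg 3: 5.650 ms is already measured at a ground-based detector.
Total: 84.68 + 9.620 + 5.650 ms.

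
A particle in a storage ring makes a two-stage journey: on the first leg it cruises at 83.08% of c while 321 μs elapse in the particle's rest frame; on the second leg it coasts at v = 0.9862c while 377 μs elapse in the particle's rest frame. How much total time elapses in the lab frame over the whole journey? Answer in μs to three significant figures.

Δt = 2850 μs

Leg 1: β = 0.8308; γ = 1/√(1 − 0.8308²) = 1/√0.3098 = 1.797; Δt_1 = 1.797 × 321 = 576.7 μs.
Leg 2: γ = 1/√(1 − 0.9862²) = 1/√0.02741 = 6.040; Δt_2 = 6.040 × 377 = 2277 μs.
Total: 576.7 + 2277 μs.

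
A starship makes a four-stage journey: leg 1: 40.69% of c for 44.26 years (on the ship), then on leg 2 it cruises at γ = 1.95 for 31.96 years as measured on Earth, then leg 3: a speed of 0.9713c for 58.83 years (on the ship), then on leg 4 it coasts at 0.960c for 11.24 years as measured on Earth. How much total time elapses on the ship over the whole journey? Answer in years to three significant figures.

τ = 123 years

Leg 1: 44.26 years is already measured on the ship.
Leg 2: γ = 1.95; τ_2 = 31.96/1.950 = 16.39 years.
Leg 3: 58.83 years is already measured on the ship.
Leg 4: γ = 1/√(1 − 0.960²) = 25/7 ≈ 3.571; τ_4 = 11.24/3.571 = 3.147 years.
Total: 44.26 + 16.39 + 58.83 + 3.147 years.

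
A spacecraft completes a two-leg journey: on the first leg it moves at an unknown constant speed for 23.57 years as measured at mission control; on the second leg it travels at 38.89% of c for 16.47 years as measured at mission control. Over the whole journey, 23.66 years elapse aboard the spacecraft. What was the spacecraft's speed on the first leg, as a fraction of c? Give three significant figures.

β = 0.933

Leg 1: speed unknown; τ_1 = 23.57/γ_1.
Leg 2: β = 0.3889; γ = 1/√(1 − 0.3889²) = 1/√0.8488 = 1.085; τ_2 = 16.47/1.085 = 15.17 years.
Total proper time: τ_1 + 15.17 = 23.66, so τ_1 = 23.66 − 15.17 = 8.487 years.
γ_1 = 23.57/8.487 = 2.777; β = √(1 − 1/γ²) = √0.8704.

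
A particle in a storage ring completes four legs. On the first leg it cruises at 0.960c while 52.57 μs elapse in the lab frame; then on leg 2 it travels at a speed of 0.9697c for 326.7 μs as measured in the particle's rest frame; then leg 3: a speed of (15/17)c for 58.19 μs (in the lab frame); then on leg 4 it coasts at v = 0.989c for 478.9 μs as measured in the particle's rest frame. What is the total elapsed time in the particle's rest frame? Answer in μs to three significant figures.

τ = 848 μs

Leg 1: γ = 1/√(1 − 0.960²) = 25/7 ≈ 3.571; τ_1 = 52.57/3.571 = 14.72 μs.
Leg 2: 326.7 μs is already measured in the particle's rest frame.
Leg 3: γ = 1/√(1 − (15/17)²) = 17/8 = 2.125; τ_3 = 58.19/2.125 = 27.38 μs.
Leg 4: 478.9 μs is already measured in the particle's rest frame.
Total: 14.72 + 326.7 + 27.38 + 478.9 μs.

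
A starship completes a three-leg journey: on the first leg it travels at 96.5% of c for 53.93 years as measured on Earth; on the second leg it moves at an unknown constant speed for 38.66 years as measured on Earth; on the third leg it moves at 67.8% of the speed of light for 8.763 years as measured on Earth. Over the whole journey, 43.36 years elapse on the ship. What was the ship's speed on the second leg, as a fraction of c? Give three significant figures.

β = 0.808

Leg 1: β = 0.965; γ = 1/√(1 − 0.965²) = 1/√0.06878 = 3.813; τ_1 = 53.93/3.813 = 14.14 years.
Leg 2: speed unknown; τ_2 = 38.66/γ_2.
Leg 3: β = 0.678; γ = 1/√(1 − 0.678²) = 1/√0.5403 = 1.360; τ_3 = 8.763/1.360 = 6.441 years.
Total proper time: 14.14 + τ_2 + 6.441 = 43.36, so τ_2 = 43.36 − 20.58 = 22.78 years.
γ_2 = 38.66/22.78 = 1.697; β = √(1 − 1/γ²) = √0.6529.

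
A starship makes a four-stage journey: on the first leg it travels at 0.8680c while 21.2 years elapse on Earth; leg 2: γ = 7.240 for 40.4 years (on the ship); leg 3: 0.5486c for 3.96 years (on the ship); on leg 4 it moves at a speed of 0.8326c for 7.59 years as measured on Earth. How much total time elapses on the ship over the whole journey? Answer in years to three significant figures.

τ = 59.1 years

Leg 1: γ = 1/√(1 − 0.8680²) = 1/√0.2466 = 2.014; τ_1 = 21.2/2.014 = 10.53 years.
Leg 2: 40.4 years is already measured on the ship.
Leg 3: 3.96 years is already measured on the ship.
Leg 4: γ = 1/√(1 − 0.8326²) = 1/√0.3068 = 1.805; τ_4 = 7.59/1.805 = 4.204 years.
Total: 10.53 + 40.40 + 3.960 + 4.204 years.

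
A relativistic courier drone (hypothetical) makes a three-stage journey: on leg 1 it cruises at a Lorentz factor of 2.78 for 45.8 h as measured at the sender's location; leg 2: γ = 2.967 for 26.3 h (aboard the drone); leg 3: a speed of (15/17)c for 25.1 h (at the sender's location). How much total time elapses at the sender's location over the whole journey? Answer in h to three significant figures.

Leg 1: 45.8 h is already measured at the sender's location.
Leg 2: γ = 2.967; Δt_2 = 2.967 × 26.3 = 78.03 h.
Leg 3: 25.1 h is already measured at the sender's location.
Total: 45.80 + 78.03 + 25.10 h.

Δt = 149 h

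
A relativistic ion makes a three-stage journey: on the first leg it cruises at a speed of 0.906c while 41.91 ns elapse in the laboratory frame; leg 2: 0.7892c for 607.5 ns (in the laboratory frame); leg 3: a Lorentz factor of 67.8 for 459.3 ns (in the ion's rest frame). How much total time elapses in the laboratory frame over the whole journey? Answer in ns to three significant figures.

Leg 1: 41.91 ns is already measured in the laboratory frame.
Leg 2: 607.5 ns is already measured in the laboratory frame.
Leg 3: γ = 67.8; Δt_3 = 67.80 × 459.3 = 3.114×10⁴ ns.
Total: 41.91 + 607.5 + 3.114×10⁴ ns.

Δt = 3.18×10⁴ ns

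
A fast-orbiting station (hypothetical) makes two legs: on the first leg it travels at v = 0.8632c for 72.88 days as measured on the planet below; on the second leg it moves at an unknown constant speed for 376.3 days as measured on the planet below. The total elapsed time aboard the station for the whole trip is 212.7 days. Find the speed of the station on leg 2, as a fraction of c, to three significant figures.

Leg 1: γ = 1/√(1 − 0.8632²) = 1/√0.2549 = 1.981; τ_1 = 72.88/1.981 = 36.79 days.
Leg 2: speed unknown; τ_2 = 376.3/γ_2.
Total proper time: 36.79 + τ_2 = 212.7, so τ_2 = 212.7 − 36.79 = 175.9 days.
γ_2 = 376.3/175.9 = 2.139; β = √(1 − 1/γ²) = √0.7815.

β = 0.884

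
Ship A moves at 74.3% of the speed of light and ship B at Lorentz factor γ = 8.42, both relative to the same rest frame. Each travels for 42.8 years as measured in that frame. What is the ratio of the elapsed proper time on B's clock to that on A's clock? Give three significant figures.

A: β = 0.743; γ = 1/√(1 − 0.743²) = 1/√0.4480 = 1.494. B: γ = 8.42.
τ_A/τ_B = γ_B/γ_A = 8.420/1.494 = 5.635, so τ_B/τ_A = 0.1774.

τ_B/τ_A = 0.177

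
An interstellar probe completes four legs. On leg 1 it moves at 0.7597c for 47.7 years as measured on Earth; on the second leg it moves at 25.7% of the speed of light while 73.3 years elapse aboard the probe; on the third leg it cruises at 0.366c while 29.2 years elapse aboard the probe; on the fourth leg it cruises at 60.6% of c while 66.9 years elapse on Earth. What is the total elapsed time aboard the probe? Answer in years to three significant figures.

Leg 1: γ = 1/√(1 − 0.7597²) = 1/√0.4229 = 1.538; τ_1 = 47.7/1.538 = 31.02 years.
Leg 2: 73.3 years is already measured aboard the probe.
Leg 3: 29.2 years is already measured aboard the probe.
Leg 4: β = 0.606; γ = 1/√(1 − 0.606²) = 1/√0.6328 = 1.257; τ_4 = 66.9/1.257 = 53.22 years.
Total: 31.02 + 73.30 + 29.20 + 53.22 years.

τ = 187 years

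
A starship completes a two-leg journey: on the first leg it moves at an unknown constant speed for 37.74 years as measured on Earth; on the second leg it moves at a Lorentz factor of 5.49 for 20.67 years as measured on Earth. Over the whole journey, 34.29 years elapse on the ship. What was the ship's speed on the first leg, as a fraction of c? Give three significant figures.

Leg 1: speed unknown; τ_1 = 37.74/γ_1.
Leg 2: γ = 5.49; τ_2 = 20.67/5.490 = 3.765 years.
Total proper time: τ_1 + 3.765 = 34.29, so τ_1 = 34.29 − 3.765 = 30.52 years.
γ_1 = 37.74/30.52 = 1.236; β = √(1 − 1/γ²) = √0.3458.

β = 0.588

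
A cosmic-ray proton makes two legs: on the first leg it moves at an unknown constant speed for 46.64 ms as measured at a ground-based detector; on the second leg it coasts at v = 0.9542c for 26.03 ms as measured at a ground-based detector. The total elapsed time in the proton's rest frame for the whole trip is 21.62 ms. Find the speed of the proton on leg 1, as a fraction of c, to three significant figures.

Leg 1: speed unknown; τ_1 = 46.64/γ_1.
Leg 2: γ = 1/√(1 − 0.9542²) = 1/√0.08950 = 3.343; τ_2 = 26.03/3.343 = 7.787 ms.
Total proper time: τ_1 + 7.787 = 21.62, so τ_1 = 21.62 − 7.787 = 13.83 ms.
γ_1 = 46.64/13.83 = 3.372; β = √(1 − 1/γ²) = √0.9120.

β = 0.955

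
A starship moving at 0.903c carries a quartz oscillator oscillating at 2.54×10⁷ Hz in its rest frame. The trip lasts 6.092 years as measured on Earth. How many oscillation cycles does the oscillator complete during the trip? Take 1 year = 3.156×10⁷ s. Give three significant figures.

N = 2.10×10¹⁵

γ = 1/√(1 − 0.903²) = 1/√0.1846 = 2.328
The oscillator's own cycle count is N = f × τ where τ is the proper time on the ship. τ = Δt/γ = 6.092/2.328 = 2.617 years = 8.260×10⁷ s.
N = 2.54×10⁷ × 8.260×10⁷ = 2.098×10¹⁵.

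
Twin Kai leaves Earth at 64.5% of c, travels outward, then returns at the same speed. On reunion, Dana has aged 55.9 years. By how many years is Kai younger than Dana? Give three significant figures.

Δt − τ = 13.2 years

β = 0.645; γ = 1/√(1 − 0.645²) = 1/√0.5840 = 1.309
Kai's elapsed proper time: τ = 55.9/1.309 = 42.72 years.
Age gap = Δt − τ = 55.9 − 42.72 years.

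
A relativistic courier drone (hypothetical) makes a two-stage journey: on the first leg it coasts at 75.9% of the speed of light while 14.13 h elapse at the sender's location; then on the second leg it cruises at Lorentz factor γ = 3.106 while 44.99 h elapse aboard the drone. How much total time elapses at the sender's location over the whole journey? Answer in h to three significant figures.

Leg 1: 14.13 h is already measured at the sender's location.
Leg 2: γ = 3.106; Δt_2 = 3.106 × 44.99 = 139.7 h.
Total: 14.13 + 139.7 h.

Δt = 154 h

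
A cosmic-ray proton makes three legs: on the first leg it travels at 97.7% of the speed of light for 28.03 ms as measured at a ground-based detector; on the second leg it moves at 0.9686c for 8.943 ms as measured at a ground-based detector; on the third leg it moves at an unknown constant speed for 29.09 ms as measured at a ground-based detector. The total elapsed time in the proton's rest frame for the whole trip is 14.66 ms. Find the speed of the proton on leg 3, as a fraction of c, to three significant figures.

Leg 1: β = 0.977; γ = 1/√(1 − 0.977²) = 1/√0.04547 = 4.690; τ_1 = 28.03/4.690 = 5.977 ms.
Leg 2: γ = 1/√(1 − 0.9686²) = 1/√0.06181 = 4.022; τ_2 = 8.943/4.022 = 2.223 ms.
Leg 3: speed unknown; τ_3 = 29.09/γ_3.
Total proper time: 5.977 + 2.223 + τ_3 = 14.66, so τ_3 = 14.66 − 8.201 = 6.459 ms.
γ_3 = 29.09/6.459 = 4.503; β = √(1 − 1/γ²) = √0.9507.

β = 0.975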